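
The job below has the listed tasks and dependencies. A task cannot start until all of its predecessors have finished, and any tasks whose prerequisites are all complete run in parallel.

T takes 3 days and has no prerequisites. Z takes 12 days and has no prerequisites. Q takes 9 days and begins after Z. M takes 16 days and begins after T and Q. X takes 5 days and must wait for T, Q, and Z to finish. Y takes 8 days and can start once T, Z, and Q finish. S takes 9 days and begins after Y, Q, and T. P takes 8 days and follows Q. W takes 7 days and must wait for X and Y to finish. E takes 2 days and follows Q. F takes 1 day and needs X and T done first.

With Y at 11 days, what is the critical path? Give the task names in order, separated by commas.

Actual critical path: Z→Q→Y→S = 12+9+8+9 = 38 ⇒ 38 days.
Since Y is critical, the +3 change carries straight to that chain (now 41 days).
No other chain overtakes it, so the finish is 41 days.

Z, Q, Y, S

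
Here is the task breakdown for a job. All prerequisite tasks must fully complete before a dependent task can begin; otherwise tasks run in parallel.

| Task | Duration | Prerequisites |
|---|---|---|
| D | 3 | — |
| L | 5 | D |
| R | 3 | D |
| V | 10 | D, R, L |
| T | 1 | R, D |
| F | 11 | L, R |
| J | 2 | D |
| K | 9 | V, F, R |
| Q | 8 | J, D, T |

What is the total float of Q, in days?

13

The longest chain is D→L→F→K = 3+5+11+9 = 28; overall finish 28 days.
Q finishes as early as 15 and must finish by 28.
Slack of Q = 20 − 7 = 13 days.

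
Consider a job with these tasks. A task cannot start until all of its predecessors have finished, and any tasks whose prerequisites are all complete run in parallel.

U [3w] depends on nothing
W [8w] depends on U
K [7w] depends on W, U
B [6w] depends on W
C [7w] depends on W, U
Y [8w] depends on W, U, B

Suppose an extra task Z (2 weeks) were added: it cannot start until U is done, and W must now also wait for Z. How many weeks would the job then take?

27

Originally the job takes 25 weeks.
With Z inserted, W now waits for max(U, Z).
New critical path: U→Z→W→B→Y = 3+2+8+6+8 = 27 ⇒ 27 weeks.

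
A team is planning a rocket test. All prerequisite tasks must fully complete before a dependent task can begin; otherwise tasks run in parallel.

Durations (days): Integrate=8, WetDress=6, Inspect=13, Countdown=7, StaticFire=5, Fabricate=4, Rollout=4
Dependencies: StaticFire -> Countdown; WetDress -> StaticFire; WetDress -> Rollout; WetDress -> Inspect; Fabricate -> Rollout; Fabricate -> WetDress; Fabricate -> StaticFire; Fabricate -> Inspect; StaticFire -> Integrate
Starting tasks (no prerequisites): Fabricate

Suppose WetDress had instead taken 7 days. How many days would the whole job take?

24

The binding path is Fabricate→WetDress→StaticFire→Integrate = 4+6+5+8 = 23; finish at 23 days.
WetDress lies on that path, so at 7 days the path becomes 24 days.
That remains the longest chain; total 24 days.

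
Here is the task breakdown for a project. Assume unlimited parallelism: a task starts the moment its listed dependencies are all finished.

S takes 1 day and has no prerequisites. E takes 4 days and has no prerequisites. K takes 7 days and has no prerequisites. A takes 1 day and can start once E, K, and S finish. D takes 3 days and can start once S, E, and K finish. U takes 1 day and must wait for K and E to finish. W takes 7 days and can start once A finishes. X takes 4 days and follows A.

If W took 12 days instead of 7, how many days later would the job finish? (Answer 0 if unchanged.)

As given, the longest chain is K→A→W = 7+1+7 = 15, so the finish is 15 days.
Since W is critical, the +5 change carries straight to that chain (now 20 days).
The critical path is still K→A→W; finish is now 20 days.
Change in finish: 20 − 15 = +5 days.

5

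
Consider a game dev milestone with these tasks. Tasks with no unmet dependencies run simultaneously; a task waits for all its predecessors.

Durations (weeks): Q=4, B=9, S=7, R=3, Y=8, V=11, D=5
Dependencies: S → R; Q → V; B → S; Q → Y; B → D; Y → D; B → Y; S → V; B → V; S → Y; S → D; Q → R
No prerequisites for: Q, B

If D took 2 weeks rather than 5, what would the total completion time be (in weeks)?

Critical path before the change: B→S→Y→D = 9+7+8+5 = 29 giving 29 weeks.
D is on the critical path; changing it to 2 makes that path 26 weeks.
New critical path: B→S→V = 9+7+11 = 27 ⇒ 27 weeks.

27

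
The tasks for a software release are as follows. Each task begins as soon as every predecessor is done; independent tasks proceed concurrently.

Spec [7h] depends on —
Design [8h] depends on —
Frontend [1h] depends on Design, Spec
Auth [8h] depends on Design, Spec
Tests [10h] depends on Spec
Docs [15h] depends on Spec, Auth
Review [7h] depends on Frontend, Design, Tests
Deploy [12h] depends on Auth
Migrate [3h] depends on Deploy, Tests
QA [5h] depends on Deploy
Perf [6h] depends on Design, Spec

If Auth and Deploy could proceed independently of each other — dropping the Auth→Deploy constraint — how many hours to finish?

With the dependency in place, Design→Auth→Deploy→QA = 8+8+12+5 = 33 sets the finish at 33 hours.
Without Auth→Deploy, Deploy's earliest start moves from 16 to 0.
The longest chain is now Design→Auth→Docs = 8+8+15 = 31, so the job takes 31 hours.

31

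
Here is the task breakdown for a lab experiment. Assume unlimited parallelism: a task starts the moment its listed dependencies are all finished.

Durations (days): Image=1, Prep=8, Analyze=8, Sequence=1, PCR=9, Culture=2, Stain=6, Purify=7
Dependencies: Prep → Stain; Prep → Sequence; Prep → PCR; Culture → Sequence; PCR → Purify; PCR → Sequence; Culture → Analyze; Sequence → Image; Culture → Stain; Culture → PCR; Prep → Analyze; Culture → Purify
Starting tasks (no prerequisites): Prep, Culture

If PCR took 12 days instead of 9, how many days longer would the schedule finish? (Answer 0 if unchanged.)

3

The binding path is Prep→PCR→Purify = 8+9+7 = 24; finish at 24 days.
PCR is on the critical path; changing it to 12 makes that path 27 days.
No other chain overtakes it, so the finish is 27 days.
Change in finish: 27 − 24 = +3 days.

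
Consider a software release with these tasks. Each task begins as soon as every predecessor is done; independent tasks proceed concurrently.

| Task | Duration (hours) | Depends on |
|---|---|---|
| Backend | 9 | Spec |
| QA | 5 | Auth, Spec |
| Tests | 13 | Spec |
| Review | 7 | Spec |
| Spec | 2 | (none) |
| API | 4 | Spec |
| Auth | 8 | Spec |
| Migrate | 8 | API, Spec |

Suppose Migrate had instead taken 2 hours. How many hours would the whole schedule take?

Critical path before the change: Spec→Auth→QA = 2+8+5 = 15 giving 15 hours.
The longest path through Migrate is only 14 hours, so Migrate has float 1.
The critical path is still Spec→Auth→QA; finish is now 15 hours.

15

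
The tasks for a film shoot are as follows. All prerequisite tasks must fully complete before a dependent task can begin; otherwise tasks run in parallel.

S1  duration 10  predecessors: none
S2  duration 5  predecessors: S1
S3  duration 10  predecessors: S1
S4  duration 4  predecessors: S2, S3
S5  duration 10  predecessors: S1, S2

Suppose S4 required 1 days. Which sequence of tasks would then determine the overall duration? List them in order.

Baseline: S1→S2→S5 = 10+5+10 = 25 → 25 days.
S4 has 1 day of float (longest path through it is 24).
That remains the longest chain; total 25 days.

S1, S2, S5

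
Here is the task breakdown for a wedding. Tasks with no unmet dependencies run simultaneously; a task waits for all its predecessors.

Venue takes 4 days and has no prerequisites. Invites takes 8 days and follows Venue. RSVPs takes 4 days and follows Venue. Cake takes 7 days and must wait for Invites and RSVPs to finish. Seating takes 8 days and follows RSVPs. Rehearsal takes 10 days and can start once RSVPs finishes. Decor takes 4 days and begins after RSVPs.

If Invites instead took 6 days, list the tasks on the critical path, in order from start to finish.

Baseline: Venue→Invites→Cake = 4+8+7 = 19 → 19 days.
Invites lies on that path, so at 6 days the path becomes 17 days.
The binding chain switches to Venue→RSVPs→Rehearsal = 4+4+10 = 18; finish 18 days.

Venue, RSVPs, Rehearsal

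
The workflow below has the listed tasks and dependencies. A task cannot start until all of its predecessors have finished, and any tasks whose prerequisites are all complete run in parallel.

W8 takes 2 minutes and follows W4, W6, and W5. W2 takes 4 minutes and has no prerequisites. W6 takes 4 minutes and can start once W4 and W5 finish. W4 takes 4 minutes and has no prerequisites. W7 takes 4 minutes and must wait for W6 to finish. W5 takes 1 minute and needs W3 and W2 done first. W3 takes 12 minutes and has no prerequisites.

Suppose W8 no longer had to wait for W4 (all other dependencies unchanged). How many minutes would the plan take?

Before: longest chain W3→W5→W6→W7 = 12+1+4+4 = 21, finish 21.
Dropping W4→W8 doesn't change W8's earliest start (17); another predecessor still binds.
New critical path: W3→W5→W6→W7 = 12+1+4+4 = 21 ⇒ 21 minutes.

21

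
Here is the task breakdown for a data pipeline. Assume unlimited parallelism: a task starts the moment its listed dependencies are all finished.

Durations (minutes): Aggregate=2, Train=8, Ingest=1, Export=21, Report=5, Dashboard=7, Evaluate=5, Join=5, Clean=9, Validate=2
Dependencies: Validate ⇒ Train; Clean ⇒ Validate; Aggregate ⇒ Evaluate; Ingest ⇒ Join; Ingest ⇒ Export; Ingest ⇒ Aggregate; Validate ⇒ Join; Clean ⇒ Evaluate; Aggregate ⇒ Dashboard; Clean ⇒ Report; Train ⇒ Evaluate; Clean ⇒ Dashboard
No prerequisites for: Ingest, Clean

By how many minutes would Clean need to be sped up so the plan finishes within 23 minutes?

1

Current finish: 24 minutes; target: 23.
Clean is on every critical path, so each minute cut from Clean cuts the finish by one (this holds down to a finish of 22).
Need 24 − 23 = 1 minute off Clean → Clean becomes 8 minutes, finish becomes 23.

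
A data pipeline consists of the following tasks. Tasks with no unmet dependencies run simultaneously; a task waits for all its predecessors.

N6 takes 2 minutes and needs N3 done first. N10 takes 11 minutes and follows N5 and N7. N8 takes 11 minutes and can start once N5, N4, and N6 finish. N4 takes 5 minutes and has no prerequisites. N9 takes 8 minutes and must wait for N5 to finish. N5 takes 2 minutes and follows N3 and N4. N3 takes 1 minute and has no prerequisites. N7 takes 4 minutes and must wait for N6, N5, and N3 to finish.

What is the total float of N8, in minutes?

Critical path: N4→N5→N7→N10 = 5+2+4+11 = 22, so the finish is 22 minutes.
N8 finishes as early as 18 and must finish by 22.
Slack of N8 = 11 − 7 = 4 minutes.

4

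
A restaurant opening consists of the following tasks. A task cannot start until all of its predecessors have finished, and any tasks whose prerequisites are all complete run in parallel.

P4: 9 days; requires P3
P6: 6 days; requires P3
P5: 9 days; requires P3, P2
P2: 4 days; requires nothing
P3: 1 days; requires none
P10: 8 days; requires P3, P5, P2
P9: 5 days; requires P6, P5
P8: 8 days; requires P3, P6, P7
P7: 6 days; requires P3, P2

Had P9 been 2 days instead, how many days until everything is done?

21

The binding path is P2→P5→P10 = 4+9+8 = 21; finish at 21 days.
P9 has 3 days of float (longest path through it is 18).
That remains the longest chain; total 21 days.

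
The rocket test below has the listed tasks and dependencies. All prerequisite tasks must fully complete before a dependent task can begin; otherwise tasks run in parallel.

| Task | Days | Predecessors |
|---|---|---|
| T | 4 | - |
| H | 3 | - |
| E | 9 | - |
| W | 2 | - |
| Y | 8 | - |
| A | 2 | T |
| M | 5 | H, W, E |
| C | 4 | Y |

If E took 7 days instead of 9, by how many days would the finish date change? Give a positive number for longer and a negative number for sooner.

Actual critical path: E→M = 9+5 = 14 ⇒ 14 days.
E lies on that path, so at 7 days the path becomes 12 days.
No other chain overtakes it, so the finish is 12 days.
Change in finish: 12 − 14 = -2 days.

-2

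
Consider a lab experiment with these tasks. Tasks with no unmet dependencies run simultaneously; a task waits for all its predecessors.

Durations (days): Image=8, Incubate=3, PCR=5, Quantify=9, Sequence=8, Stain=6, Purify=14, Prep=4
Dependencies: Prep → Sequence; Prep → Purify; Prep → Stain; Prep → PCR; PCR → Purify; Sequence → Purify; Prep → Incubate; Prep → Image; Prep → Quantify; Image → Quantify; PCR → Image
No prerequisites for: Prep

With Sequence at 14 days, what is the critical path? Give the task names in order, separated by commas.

Prep, Sequence, Purify

Actual critical path: Prep→Sequence→Purify = 4+8+14 = 26 ⇒ 26 days.
Sequence lies on that path, so at 14 days the path becomes 32 days.
That remains the longest chain; total 32 days.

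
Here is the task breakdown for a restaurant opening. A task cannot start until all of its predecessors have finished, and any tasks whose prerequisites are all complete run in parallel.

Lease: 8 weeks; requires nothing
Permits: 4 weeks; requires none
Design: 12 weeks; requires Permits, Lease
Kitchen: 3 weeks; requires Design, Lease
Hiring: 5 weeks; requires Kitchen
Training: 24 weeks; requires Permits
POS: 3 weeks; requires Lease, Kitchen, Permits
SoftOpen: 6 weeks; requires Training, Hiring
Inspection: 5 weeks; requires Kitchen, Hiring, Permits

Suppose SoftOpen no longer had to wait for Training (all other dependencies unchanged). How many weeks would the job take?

34

Before: longest chain Lease→Design→Kitchen→Hiring→SoftOpen = 8+12+3+5+6 = 34, finish 34.
Dropping Training→SoftOpen doesn't change SoftOpen's earliest start (28); another predecessor still binds.
New critical path: Lease→Design→Kitchen→Hiring→SoftOpen = 8+12+3+5+6 = 34 ⇒ 34 weeks.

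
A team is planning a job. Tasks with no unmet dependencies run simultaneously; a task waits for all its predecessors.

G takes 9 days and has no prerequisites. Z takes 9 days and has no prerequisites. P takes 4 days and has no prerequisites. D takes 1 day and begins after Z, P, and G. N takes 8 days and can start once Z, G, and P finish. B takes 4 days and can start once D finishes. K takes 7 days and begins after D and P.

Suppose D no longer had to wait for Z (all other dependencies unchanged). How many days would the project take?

Original critical path: G→D→K = 9+1+7 = 17 ⇒ 17 days.
Dropping Z→D doesn't change D's earliest start (9); another predecessor still binds.
After: G→D→K = 9+1+7 = 17 → 17 days.

17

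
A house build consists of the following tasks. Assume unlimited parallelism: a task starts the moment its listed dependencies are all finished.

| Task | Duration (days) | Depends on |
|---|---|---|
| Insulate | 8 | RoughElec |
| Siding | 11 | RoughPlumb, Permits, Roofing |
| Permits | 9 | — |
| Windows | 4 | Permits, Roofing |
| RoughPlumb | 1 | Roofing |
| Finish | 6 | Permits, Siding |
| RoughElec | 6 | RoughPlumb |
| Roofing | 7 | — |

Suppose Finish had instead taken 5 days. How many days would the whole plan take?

As given, the longest chain is Permits→Siding→Finish = 9+11+6 = 26, so the finish is 26 days.
Since Finish is critical, the -1 change carries straight to that chain (now 25 days).
That remains the longest chain; total 25 days.

25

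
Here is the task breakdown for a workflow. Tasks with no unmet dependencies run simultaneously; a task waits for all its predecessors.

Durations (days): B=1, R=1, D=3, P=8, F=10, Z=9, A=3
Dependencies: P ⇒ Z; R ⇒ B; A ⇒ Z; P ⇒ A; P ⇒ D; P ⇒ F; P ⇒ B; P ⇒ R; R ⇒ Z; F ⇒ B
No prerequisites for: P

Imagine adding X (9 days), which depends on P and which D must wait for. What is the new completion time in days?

Originally the project takes 20 days.
With X inserted, D now waits for max(P, X).
New critical path: P→X→D = 8+9+3 = 20 ⇒ 20 days.

20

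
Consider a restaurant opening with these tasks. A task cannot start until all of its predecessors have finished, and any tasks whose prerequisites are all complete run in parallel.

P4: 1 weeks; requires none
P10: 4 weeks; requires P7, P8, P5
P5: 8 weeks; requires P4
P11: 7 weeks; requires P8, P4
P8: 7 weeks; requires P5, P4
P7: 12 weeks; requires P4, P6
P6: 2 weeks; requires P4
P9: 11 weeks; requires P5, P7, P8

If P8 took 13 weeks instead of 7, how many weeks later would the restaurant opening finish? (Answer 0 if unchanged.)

6

The binding path is P4→P5→P8→P9 = 1+8+7+11 = 27; finish at 27 weeks.
P8 is on the critical path; changing it to 13 makes that path 33 weeks.
That remains the longest chain; total 33 weeks.
Change in finish: 33 − 27 = +6 weeks.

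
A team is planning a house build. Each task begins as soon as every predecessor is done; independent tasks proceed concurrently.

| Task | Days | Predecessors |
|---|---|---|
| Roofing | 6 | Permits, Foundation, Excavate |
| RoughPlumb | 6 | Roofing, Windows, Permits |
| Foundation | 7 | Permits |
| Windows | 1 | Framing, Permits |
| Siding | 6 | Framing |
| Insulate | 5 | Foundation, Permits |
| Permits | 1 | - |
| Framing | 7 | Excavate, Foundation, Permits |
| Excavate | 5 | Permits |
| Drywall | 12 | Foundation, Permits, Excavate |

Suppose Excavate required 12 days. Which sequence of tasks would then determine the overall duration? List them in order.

Permits, Excavate, Framing, Windows, RoughPlumb

Actual critical path: Permits→Foundation→Framing→Windows→RoughPlumb = 1+7+7+1+6 = 22 ⇒ 22 days.
Excavate is off the critical path — its longest chain is 20 days, giving 2 of slack.
New critical path: Permits→Excavate→Framing→Windows→RoughPlumb = 1+12+7+1+6 = 27 ⇒ 27 days.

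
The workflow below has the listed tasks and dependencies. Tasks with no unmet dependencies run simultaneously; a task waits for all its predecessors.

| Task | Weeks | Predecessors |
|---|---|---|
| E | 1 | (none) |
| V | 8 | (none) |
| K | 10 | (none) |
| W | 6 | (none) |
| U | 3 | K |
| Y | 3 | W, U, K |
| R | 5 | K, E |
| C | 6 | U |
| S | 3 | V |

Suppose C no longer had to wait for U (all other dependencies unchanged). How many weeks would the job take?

16

With the dependency in place, K→U→C = 10+3+6 = 19 sets the finish at 19 weeks.
Without U→C, C's earliest start moves from 13 to 0.
New critical path: K→U→Y = 10+3+3 = 16 ⇒ 16 weeks.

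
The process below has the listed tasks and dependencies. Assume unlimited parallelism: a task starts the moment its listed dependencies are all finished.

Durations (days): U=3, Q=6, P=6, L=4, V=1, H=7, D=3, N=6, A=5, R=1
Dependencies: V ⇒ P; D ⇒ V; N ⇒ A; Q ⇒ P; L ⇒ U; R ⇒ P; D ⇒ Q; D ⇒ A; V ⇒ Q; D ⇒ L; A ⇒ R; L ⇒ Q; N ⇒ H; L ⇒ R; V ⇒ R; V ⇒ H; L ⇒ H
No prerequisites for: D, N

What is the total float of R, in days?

Critical path: D→L→Q→P = 3+4+6+6 = 19, so the finish is 19 days.
Longest path through R: 18 days (earliest finish 12, latest finish 13).
So R can slip 13 − 12 = 1 day.

1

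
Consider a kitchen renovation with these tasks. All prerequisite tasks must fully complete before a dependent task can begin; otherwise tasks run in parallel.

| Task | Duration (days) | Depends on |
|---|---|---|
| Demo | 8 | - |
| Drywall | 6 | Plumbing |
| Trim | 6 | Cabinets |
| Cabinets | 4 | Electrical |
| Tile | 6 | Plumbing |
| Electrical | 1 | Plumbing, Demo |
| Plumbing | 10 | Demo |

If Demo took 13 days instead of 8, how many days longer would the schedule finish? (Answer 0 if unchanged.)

5

Baseline: Demo→Plumbing→Electrical→Cabinets→Trim = 8+10+1+4+6 = 29 → 29 days.
Since Demo is critical, the +5 change carries straight to that chain (now 34 days).
That remains the longest chain; total 34 days.
Change in finish: 34 − 29 = +5 days.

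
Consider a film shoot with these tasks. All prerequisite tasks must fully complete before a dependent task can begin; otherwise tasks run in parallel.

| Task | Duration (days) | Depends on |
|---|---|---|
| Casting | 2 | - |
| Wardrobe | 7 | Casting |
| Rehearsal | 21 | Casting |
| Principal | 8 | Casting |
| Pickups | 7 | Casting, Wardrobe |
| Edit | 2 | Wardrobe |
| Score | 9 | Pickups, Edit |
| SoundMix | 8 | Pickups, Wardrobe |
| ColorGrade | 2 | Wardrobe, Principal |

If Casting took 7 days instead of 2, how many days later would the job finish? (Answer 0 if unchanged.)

Baseline: Casting→Wardrobe→Pickups→Score = 2+7+7+9 = 25 → 25 days.
Since Casting is critical, the +5 change carries straight to that chain (now 30 days).
No other chain overtakes it, so the finish is 30 days.
Change in finish: 30 − 25 = +5 days.

5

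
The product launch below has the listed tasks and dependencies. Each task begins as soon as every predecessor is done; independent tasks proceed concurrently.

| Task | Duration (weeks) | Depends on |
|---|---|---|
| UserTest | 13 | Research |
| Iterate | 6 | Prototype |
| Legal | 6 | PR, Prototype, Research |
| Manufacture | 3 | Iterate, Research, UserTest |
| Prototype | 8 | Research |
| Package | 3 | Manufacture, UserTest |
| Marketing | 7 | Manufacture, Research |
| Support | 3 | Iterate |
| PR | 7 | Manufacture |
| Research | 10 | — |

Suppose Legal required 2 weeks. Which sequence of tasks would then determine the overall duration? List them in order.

Research, Prototype, Iterate, Manufacture, PR, Legal

Baseline: Research→Prototype→Iterate→Manufacture→PR→Legal = 10+8+6+3+7+6 = 40 → 40 weeks.
Legal lies on that path, so at 2 weeks the path becomes 36 weeks.
That remains the longest chain; total 36 weeks.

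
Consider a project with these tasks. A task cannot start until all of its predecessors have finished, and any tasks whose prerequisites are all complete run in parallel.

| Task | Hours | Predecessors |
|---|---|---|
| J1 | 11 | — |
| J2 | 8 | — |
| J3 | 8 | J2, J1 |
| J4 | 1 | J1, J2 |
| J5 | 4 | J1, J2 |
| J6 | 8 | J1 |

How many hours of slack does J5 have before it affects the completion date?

Critical path: J1→J3 = 11+8 = 19, so the finish is 19 hours.
The longest chain containing J5 totals 15 hours.
So J5 can slip 19 − 15 = 4 hours.

4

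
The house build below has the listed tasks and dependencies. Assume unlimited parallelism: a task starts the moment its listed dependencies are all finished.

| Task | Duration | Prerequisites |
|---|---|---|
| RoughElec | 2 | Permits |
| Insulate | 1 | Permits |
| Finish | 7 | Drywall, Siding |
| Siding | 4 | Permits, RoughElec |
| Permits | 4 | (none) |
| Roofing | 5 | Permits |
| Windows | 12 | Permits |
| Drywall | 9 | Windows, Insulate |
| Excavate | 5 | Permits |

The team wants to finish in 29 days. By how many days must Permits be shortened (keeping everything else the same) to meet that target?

Current finish: 32 days; target: 29.
Permits is on every critical path, so each day cut from Permits cuts the finish by one (this holds down to a finish of 29).
Need 32 − 29 = 3 days off Permits → Permits becomes 1 day, finish becomes 29.

3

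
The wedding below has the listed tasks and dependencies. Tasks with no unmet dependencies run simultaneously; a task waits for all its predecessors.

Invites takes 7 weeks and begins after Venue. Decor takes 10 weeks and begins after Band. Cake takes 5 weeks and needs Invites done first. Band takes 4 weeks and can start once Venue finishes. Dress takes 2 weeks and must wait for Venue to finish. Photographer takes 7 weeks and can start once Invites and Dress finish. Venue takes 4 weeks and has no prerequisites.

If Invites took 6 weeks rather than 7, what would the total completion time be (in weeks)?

The binding path is Venue→Invites→Photographer = 4+7+7 = 18; finish at 18 weeks.
Invites is on the critical path; changing it to 6 makes that path 17 weeks.
Now Venue→Band→Decor = 4+4+10 = 18 is longest, so the finish becomes 18 weeks.

18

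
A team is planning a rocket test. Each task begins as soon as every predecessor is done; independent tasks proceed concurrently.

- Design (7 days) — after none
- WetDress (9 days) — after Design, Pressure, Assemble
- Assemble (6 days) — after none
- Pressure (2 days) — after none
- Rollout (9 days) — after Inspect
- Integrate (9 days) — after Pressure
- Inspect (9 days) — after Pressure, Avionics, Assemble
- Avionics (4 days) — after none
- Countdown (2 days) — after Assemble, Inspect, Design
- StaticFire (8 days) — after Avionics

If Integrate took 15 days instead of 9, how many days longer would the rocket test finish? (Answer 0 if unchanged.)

0

Critical path before the change: Assemble→Inspect→Rollout = 6+9+9 = 24 giving 24 days.
The longest path through Integrate is only 11 days, so Integrate has float 13.
No other chain overtakes it, so the finish is 24 days.
Change in finish: 24 − 24 = +0 days.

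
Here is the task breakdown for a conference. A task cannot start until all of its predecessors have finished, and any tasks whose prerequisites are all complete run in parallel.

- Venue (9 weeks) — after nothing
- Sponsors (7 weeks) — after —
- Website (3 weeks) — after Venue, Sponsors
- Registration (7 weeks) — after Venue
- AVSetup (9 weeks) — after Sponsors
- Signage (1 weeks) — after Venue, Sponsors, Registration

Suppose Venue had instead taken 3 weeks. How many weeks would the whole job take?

The binding path is Venue→Registration→Signage = 9+7+1 = 17; finish at 17 weeks.
Venue lies on that path, so at 3 weeks the path becomes 11 weeks.
Now Sponsors→AVSetup = 7+9 = 16 is longest, so the finish becomes 16 weeks.

16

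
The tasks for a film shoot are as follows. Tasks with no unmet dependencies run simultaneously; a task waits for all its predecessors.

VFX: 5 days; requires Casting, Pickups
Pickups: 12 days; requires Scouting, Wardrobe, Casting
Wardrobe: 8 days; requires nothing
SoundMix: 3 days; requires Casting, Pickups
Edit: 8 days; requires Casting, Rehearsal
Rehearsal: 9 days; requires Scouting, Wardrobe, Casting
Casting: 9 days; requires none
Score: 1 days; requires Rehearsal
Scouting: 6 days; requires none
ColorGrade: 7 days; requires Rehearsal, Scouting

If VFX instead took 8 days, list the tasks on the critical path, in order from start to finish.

Casting, Pickups, VFX

Baseline: Casting→Pickups→VFX = 9+12+5 = 26 → 26 days.
VFX lies on that path, so at 8 days the path becomes 29 days.
The critical path is still Casting→Pickups→VFX; finish is now 29 days.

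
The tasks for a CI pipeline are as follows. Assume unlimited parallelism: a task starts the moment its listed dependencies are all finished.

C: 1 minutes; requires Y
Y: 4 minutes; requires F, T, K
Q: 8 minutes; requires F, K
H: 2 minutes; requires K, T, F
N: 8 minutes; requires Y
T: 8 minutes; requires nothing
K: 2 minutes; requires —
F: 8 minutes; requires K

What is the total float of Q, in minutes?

4

Critical path: K→F→Y→N = 2+8+4+8 = 22, so the finish is 22 minutes.
Q finishes as early as 18 and must finish by 22.
Slack of Q = 14 − 10 = 4 minutes.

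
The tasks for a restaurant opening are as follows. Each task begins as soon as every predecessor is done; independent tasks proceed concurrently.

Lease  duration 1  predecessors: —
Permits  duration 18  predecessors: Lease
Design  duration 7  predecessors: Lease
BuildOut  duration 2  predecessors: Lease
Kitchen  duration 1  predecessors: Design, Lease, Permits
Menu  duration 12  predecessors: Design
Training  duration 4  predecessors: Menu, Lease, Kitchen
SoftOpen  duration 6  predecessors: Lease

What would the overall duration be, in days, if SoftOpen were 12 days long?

Actual critical path: Lease→Permits→Kitchen→Training = 1+18+1+4 = 24 ⇒ 24 days.
SoftOpen has 17 days of float (longest path through it is 7).
The critical path is still Lease→Permits→Kitchen→Training; finish is now 24 days.

24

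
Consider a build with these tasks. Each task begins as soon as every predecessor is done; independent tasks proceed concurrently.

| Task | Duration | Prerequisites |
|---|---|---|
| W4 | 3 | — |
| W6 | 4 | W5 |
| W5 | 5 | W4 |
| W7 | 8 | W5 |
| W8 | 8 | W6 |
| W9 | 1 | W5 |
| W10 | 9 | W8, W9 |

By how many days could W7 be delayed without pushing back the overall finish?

13

The longest chain is W4→W5→W6→W8→W10 = 3+5+4+8+9 = 29; overall finish 29 days.
The longest chain containing W7 totals 16 days.
Float = 29 − 16 = 13.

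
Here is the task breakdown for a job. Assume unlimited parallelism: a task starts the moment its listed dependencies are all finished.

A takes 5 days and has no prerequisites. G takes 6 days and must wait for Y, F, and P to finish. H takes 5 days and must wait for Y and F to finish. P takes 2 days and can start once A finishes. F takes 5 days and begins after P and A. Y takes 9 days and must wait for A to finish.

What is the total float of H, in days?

1

Critical path: A→Y→G = 5+9+6 = 20, so the finish is 20 days.
Longest path through H: 19 days (earliest finish 19, latest finish 20).
So H can slip 20 − 19 = 1 day.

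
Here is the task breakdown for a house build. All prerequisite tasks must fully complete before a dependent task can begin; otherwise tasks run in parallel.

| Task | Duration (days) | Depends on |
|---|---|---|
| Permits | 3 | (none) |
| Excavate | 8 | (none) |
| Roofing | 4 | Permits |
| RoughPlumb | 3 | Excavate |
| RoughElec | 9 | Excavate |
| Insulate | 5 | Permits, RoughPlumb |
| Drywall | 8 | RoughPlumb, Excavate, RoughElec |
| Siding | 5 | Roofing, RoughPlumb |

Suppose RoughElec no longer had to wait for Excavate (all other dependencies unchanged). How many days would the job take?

Original critical path: Excavate→RoughElec→Drywall = 8+9+8 = 25 ⇒ 25 days.
Without Excavate→RoughElec, RoughElec's earliest start moves from 8 to 0.
The longest chain is now Excavate→RoughPlumb→Drywall = 8+3+8 = 19, so the job takes 19 days.

19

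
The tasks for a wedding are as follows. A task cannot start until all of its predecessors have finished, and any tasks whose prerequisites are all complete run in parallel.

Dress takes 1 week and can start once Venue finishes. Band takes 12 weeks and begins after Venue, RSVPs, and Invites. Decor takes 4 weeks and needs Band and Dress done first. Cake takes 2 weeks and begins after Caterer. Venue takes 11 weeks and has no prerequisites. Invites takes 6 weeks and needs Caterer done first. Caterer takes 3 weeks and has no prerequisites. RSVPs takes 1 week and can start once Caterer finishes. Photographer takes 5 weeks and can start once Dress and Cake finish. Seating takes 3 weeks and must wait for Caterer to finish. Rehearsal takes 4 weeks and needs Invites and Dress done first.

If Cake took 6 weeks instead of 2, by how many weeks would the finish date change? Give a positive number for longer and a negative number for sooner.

Actual critical path: Venue→Band→Decor = 11+12+4 = 27 ⇒ 27 weeks.
Cake has 17 weeks of float (longest path through it is 10).
No other chain overtakes it, so the finish is 27 weeks.
Change in finish: 27 − 27 = +0 weeks.

0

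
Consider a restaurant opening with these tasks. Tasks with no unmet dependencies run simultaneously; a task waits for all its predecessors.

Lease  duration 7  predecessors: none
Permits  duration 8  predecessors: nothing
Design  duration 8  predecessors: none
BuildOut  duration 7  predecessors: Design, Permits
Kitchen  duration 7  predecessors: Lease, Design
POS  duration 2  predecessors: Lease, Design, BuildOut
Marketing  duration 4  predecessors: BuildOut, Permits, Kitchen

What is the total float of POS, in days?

Permits→BuildOut→Marketing = 8+7+4 = 19 sets the makespan at 19 days.
POS finishes as early as 17 and must finish by 19.
Slack of POS = 17 − 15 = 2 days.

2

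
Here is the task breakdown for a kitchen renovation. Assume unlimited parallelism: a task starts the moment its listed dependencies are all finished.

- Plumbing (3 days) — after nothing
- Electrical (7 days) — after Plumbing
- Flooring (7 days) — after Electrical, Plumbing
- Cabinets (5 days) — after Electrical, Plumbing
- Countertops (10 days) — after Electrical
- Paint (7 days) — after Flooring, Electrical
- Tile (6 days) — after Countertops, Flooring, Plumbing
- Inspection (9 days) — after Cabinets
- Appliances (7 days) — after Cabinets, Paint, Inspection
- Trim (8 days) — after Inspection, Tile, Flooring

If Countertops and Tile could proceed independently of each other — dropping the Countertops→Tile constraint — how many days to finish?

32

Original critical path: Plumbing→Electrical→Countertops→Tile→Trim = 3+7+10+6+8 = 34 ⇒ 34 days.
Without Countertops→Tile, Tile's earliest start moves from 20 to 17.
The longest chain is now Plumbing→Electrical→Cabinets→Inspection→Trim = 3+7+5+9+8 = 32, so the project takes 32 days.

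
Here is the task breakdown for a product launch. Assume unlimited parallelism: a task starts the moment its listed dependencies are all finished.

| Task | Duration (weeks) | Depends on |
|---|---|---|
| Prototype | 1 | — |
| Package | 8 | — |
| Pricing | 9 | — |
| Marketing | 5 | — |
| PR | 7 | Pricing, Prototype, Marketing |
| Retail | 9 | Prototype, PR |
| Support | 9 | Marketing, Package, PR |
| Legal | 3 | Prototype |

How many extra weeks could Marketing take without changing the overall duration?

The longest chain is Pricing→PR→Retail = 9+7+9 = 25; overall finish 25 weeks.
The longest chain containing Marketing totals 21 weeks.
Slack of Marketing = 4 − 0 = 4 weeks.

4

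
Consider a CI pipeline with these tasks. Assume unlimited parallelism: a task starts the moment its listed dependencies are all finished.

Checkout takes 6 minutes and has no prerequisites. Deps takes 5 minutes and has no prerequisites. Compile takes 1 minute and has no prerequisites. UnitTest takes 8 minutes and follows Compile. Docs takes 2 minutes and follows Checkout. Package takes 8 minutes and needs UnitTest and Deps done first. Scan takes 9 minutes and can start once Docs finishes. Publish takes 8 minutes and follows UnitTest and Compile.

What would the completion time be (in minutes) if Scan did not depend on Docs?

17

Original critical path: Checkout→Docs→Scan = 6+2+9 = 17 ⇒ 17 minutes.
Without Docs→Scan, Scan's earliest start moves from 8 to 0.
After: Compile→UnitTest→Package = 1+8+8 = 17 → 17 minutes.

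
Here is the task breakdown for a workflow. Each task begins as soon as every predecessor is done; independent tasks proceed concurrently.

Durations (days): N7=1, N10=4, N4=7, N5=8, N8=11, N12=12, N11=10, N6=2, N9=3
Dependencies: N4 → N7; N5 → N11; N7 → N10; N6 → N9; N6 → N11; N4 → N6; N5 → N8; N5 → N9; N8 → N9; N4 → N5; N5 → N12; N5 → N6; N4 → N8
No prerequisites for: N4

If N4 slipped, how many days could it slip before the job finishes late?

0

Critical path: N4→N5→N8→N9 = 7+8+11+3 = 29, so the finish is 29 days.
N4 finishes as early as 7 and must finish by 7.
Float = 29 − 29 = 0.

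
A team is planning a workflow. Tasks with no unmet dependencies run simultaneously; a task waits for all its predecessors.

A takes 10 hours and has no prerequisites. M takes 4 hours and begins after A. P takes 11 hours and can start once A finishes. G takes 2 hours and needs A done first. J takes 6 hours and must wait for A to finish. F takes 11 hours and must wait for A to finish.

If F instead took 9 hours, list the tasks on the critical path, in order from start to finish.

Critical path before the change: A→F = 10+11 = 21 giving 21 hours.
F is on the critical path; changing it to 9 makes that path 19 hours.
Now A→P = 10+11 = 21 is longest, so the finish becomes 21 hours.

A, P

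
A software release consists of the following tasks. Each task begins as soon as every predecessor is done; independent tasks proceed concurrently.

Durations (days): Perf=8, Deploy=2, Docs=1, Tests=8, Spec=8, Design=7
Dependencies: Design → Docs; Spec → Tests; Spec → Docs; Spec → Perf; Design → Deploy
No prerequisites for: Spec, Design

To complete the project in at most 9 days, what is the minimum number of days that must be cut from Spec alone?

Current finish: 16 days; target: 9.
Spec is on every critical path, so each day cut from Spec cuts the finish by one (this holds down to a finish of 9).
Need 16 − 9 = 7 days off Spec → Spec becomes 1 day, finish becomes 9.

7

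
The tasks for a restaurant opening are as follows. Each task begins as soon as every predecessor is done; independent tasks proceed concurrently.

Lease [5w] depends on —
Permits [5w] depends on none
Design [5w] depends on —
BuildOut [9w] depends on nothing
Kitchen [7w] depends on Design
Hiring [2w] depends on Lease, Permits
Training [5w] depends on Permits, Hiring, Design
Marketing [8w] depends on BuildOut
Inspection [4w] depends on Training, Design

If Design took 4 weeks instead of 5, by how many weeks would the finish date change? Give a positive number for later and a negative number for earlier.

As given, the longest chain is BuildOut→Marketing = 9+8 = 17, so the finish is 17 weeks.
The longest path through Design is only 14 weeks, so Design has float 3.
The critical path is still BuildOut→Marketing; finish is now 17 weeks.
Change in finish: 17 − 17 = +0 weeks.

0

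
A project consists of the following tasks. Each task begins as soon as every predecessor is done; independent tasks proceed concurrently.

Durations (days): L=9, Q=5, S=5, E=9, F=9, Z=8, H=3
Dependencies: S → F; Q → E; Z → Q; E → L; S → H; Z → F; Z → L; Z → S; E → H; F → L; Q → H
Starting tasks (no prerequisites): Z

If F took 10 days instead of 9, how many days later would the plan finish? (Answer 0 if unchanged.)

Baseline: Z→S→F→L = 8+5+9+9 = 31 → 31 days.
F lies on that path, so at 10 days the path becomes 32 days.
The critical path is still Z→S→F→L; finish is now 32 days.
Change in finish: 32 − 31 = +1 days.

1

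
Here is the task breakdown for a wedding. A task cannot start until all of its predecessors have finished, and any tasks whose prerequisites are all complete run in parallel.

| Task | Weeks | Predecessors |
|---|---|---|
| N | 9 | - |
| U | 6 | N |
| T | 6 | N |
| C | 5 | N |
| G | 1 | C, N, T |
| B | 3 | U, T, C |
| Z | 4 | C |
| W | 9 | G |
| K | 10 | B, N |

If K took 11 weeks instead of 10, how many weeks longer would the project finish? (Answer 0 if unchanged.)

As given, the longest chain is N→U→B→K = 9+6+3+10 = 28, so the finish is 28 weeks.
K is on the critical path; changing it to 11 makes that path 29 weeks.
That remains the longest chain; total 29 weeks.
Change in finish: 29 − 28 = +1 weeks.

1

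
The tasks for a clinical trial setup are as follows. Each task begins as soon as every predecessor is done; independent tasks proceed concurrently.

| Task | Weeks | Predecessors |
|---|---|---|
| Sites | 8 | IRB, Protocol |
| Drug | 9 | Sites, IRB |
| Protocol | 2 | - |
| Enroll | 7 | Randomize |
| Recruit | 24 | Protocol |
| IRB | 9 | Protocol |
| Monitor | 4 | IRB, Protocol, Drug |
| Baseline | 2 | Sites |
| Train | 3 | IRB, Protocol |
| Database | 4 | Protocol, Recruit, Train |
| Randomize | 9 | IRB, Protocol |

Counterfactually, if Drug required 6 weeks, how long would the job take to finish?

The binding path is Protocol→IRB→Sites→Drug→Monitor = 2+9+8+9+4 = 32; finish at 32 weeks.
Since Drug is critical, the -3 change carries straight to that chain (now 29 weeks).
Now Protocol→Recruit→Database = 2+24+4 = 30 is longest, so the finish becomes 30 weeks.

30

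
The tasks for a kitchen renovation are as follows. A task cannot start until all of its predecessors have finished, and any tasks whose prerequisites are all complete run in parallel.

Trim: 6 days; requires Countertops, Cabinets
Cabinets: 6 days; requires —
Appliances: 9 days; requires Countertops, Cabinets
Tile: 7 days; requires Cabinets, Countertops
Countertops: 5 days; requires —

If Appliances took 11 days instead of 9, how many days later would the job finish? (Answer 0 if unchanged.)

2

Actual critical path: Cabinets→Appliances = 6+9 = 15 ⇒ 15 days.
Appliances lies on that path, so at 11 days the path becomes 17 days.
That remains the longest chain; total 17 days.
Change in finish: 17 − 15 = +2 days.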